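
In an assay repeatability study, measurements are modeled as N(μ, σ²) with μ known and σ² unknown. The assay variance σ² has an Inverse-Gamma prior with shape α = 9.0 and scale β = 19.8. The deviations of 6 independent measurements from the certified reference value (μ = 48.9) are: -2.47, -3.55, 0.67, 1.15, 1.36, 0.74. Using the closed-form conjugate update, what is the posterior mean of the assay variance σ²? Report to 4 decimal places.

With known mean μ and an Inverse-Gamma(α, β) prior on σ², the Normal likelihood is conjugate: posterior is Inv-Gamma(α + n/2, β + Σ(xᵢ−μ)²/2).
Σ(xᵢ−μ)² = (-2.47)² + (-3.55)² + (0.67)² + (1.15)² + (1.36)² + (0.74)² = 22.8720.
Posterior: Inv-Gamma(9.0 + 6/2, 19.8 + 22.8720/2) = Inv-Gamma(12.00, 31.23600).
E[σ²|data] = β/(α−1) = 31.23600/11.00 = 2.8396.

2.8396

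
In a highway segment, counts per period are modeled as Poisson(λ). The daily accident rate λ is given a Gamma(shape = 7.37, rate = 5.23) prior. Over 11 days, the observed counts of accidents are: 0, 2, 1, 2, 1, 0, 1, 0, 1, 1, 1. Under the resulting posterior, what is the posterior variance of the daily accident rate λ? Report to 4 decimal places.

With a Gamma(shape α, rate β) prior, the Poisson likelihood is conjugate: the posterior is Gamma(α + ΣXᵢ, β + n).
Sum of counts S = 10 over n = 11 days.
Posterior: Gamma(α+S, β+n) = Gamma(7.37+10, 5.23+11) = Gamma(17.37, 16.23).
Var = α/β² = 17.37/16.23² = 0.0659.

0.0659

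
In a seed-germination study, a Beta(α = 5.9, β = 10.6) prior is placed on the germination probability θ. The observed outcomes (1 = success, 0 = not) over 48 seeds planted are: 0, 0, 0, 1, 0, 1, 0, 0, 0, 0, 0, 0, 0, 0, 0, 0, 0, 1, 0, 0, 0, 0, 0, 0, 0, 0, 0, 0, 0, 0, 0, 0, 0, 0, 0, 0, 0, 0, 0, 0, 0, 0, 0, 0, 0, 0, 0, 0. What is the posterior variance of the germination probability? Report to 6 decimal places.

The Beta prior is conjugate to a Binomial/Bernoulli likelihood; the update adds successes to α and failures to β.
Posterior: Beta(α+k, β+n−k) = Beta(5.9+3, 10.6+45) = Beta(8.9, 55.6).
Var = αβ/((α+β)²(α+β+1)) = 8.9·55.6/(64.5²·65.5) = 0.001816.

0.001816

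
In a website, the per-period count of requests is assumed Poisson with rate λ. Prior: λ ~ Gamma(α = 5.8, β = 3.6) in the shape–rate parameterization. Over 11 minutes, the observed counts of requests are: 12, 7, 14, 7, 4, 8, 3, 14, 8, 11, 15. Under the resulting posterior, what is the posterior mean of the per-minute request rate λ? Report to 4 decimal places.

7.4521

With a Gamma(shape α, rate β) prior, the Poisson likelihood is conjugate: the posterior is Gamma(α + ΣXᵢ, β + n).
Sum of counts S = 103 over n = 11 minutes.
Posterior: Gamma(α+S, β+n) = Gamma(5.8+103, 3.6+11) = Gamma(108.8, 14.6).
Posterior mean = α/β = 108.8/14.6 = 7.4521.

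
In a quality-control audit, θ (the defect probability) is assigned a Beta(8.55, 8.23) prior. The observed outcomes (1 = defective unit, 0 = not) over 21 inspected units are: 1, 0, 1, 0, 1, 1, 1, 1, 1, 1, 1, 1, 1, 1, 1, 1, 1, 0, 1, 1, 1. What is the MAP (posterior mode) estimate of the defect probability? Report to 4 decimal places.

The Beta prior is conjugate to a Binomial/Bernoulli likelihood; the update adds successes to α and failures to β.
Posterior: Beta(α+k, β+n−k) = Beta(8.55+18, 8.23+3) = Beta(26.55, 11.23).
Mode of Beta(a,b) for a,b>1 is (a−1)/(a+b−2) = 25.55/35.78 = 0.7141.

0.7141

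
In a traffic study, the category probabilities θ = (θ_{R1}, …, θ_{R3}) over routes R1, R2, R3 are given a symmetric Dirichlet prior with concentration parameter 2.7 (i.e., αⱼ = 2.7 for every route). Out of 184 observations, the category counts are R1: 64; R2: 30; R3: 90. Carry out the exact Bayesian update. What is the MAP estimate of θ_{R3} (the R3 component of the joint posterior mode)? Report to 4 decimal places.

0.4849

The Dirichlet prior is conjugate to the Multinomial likelihood: each posterior αⱼ = prior αⱼ + observed count nⱼ.
Posterior concentration: (66.7, 32.7, 92.7), total = 192.1.
Joint mode component: (α_{R3}−1)/(Σα−K) = 91.7/189.1 = 0.4849.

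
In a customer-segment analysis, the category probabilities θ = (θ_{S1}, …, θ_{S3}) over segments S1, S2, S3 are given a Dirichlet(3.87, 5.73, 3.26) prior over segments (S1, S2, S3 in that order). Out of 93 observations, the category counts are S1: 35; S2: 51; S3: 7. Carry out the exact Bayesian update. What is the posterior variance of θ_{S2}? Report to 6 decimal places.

The Dirichlet prior is conjugate to the Multinomial likelihood: each posterior αⱼ = prior αⱼ + observed count nⱼ.
Posterior concentration: (38.87, 56.73, 10.26), total = 105.86.
Var[θ_j] = α_j(Σα−α_j)/((Σα)²(Σα+1)) = 56.73·49.13/(105.86²·106.86) = 0.002327.

0.002327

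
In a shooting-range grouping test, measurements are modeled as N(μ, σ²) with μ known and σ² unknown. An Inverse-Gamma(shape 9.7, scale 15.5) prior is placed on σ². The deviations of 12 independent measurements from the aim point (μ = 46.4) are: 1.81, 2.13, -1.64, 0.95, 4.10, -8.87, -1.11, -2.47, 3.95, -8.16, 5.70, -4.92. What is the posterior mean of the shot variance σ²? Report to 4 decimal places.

With known mean μ and an Inverse-Gamma(α, β) prior on σ², the Normal likelihood is conjugate: posterior is Inv-Gamma(α + n/2, β + Σ(xᵢ−μ)²/2).
Σ(xᵢ−μ)² = (1.81)² + (2.13)² + (-1.64)² + (0.95)² + (4.10)² + (-8.87)² + (-1.11)² + (-2.47)² + (3.95)² + (-8.16)² + (5.70)² + (-4.92)² = 253.1095.
Posterior: Inv-Gamma(9.7 + 12/2, 15.5 + 253.1095/2) = Inv-Gamma(15.70, 142.05475).
E[σ²|data] = β/(α−1) = 142.05475/14.70 = 9.6636.

9.6636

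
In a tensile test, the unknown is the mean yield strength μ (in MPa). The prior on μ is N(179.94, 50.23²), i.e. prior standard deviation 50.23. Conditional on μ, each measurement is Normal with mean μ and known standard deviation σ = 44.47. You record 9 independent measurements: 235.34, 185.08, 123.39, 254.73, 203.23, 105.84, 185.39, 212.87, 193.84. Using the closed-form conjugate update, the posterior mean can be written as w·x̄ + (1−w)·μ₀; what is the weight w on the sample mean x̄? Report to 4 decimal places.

0.9199

For Normal data with known variance σ², a Normal(μ₀, σ₀²) prior on μ is conjugate. Posterior precision = 1/σ₀² + n/σ²; posterior mean is the precision-weighted average of μ₀ and x̄.
σ₀² = 50.23² = 2523.0529, σ² = 44.47² = 1977.5809. Prior precision 1/σ₀² = 1/2523.0529; data precision n/σ² = 9/1977.5809.
w = (n/σ²)/(1/σ₀² + n/σ²) = n·σ₀²/(σ² + n·σ₀²) = 9·2523.0529/(1977.5809 + 9·2523.0529) = 22707.4761/24685.057 = 0.9199.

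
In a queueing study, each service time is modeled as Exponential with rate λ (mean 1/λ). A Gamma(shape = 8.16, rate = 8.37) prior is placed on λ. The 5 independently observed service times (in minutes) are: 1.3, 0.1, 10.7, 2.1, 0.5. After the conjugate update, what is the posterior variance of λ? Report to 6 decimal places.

With a Gamma(shape α, rate β) prior on the exponential rate λ, the posterior after n observations with total T = Σxᵢ is Gamma(α+n, β+T).
Sum of observations T = 14.7 minutes; n = 5.
Posterior: Gamma(8.16+5, 8.37+14.7) = Gamma(13.16, 23.07).
Var = α/β² = 0.024726.

0.024726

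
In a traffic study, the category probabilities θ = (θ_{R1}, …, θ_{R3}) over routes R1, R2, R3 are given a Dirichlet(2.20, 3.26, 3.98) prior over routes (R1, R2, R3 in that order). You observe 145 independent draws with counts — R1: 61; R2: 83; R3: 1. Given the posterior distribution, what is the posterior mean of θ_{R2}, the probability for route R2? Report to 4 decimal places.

0.5585

The Dirichlet prior is conjugate to the Multinomial likelihood: each posterior αⱼ = prior αⱼ + observed count nⱼ.
Posterior concentration: (63.20, 86.26, 4.98), total = 154.44.
E[θ_{R2}|data] = α_{R2}/Σα = 86.26/154.44 = 0.5585.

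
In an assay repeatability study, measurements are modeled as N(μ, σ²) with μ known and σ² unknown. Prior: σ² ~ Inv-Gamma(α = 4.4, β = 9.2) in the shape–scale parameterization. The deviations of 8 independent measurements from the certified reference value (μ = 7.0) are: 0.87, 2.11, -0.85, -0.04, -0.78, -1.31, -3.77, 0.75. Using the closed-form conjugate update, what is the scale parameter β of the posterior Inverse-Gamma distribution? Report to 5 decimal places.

20.71650

With known mean μ and an Inverse-Gamma(α, β) prior on σ², the Normal likelihood is conjugate: posterior is Inv-Gamma(α + n/2, β + Σ(xᵢ−μ)²/2).
Σ(xᵢ−μ)² = (0.87)² + (2.11)² + (-0.85)² + (-0.04)² + (-0.78)² + (-1.31)² + (-3.77)² + (0.75)² = 23.0330.
Posterior: Inv-Gamma(4.4 + 8/2, 9.2 + 23.0330/2) = Inv-Gamma(8.40, 20.71650).
Posterior β = 20.71650.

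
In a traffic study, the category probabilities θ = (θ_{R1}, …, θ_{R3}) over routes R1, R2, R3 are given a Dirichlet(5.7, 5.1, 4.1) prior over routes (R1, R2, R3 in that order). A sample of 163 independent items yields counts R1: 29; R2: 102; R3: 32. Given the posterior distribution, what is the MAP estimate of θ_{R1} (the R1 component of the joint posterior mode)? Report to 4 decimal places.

The Dirichlet prior is conjugate to the Multinomial likelihood: each posterior αⱼ = prior αⱼ + observed count nⱼ.
Posterior concentration: (34.7, 107.1, 36.1), total = 177.9.
Joint mode component: (α_{R1}−1)/(Σα−K) = 33.7/174.9 = 0.1927.

0.1927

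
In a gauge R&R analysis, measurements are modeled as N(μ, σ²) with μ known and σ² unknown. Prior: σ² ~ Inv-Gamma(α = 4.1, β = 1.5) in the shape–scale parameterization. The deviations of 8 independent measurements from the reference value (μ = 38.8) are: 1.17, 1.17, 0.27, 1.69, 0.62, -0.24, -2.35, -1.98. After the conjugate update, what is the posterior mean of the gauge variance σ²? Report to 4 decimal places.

With known mean μ and an Inverse-Gamma(α, β) prior on σ², the Normal likelihood is conjugate: posterior is Inv-Gamma(α + n/2, β + Σ(xᵢ−μ)²/2).
Σ(xᵢ−μ)² = (1.17)² + (1.17)² + (0.27)² + (1.69)² + (0.62)² + (-0.24)² + (-2.35)² + (-1.98)² = 15.5517.
Posterior: Inv-Gamma(4.1 + 8/2, 1.5 + 15.5517/2) = Inv-Gamma(8.10, 9.27585).
E[σ²|data] = β/(α−1) = 9.27585/7.10 = 1.3065.

1.3065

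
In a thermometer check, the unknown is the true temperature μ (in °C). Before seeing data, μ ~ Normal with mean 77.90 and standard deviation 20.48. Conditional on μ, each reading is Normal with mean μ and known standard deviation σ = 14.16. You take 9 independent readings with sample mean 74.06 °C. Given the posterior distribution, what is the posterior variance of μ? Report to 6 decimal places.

For Normal data with known variance σ², a Normal(μ₀, σ₀²) prior on μ is conjugate. Posterior precision = 1/σ₀² + n/σ²; posterior mean is the precision-weighted average of μ₀ and x̄.
σ₀² = 20.48² = 419.4304, σ² = 14.16² = 200.5056; σ² + n·σ₀² = 200.5056 + 9·419.4304 = 3975.3792.
Posterior precision = 1/σ₀² + n/σ² = 1/419.4304 + 9/200.5056 = (σ² + n·σ₀²)/(σ₀²σ²) = 3975.3792/(419.4304·200.5056); posterior variance σₙ² = σ₀²σ²/(σ² + n·σ₀²) = 419.4304·200.5056/3975.3792 = 21.154748.

21.154748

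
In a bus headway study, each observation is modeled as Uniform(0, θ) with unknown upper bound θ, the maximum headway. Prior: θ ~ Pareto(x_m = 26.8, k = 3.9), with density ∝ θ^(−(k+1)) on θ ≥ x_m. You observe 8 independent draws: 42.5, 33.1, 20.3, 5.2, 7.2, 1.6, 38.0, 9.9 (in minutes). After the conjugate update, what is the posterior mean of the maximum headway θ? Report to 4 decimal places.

A Pareto(scale x_m, shape k) prior on the upper bound θ of Uniform(0, θ) is conjugate: posterior is Pareto(max(x_m, max xᵢ), k + n).
Sample maximum = 42.5; prior scale x_m = 26.8 → posterior scale = max = 42.5.
Posterior shape = 3.9 + 8 = 11.9.
E[θ|data] = k·x_m/(k−1) = 11.9·42.5/10.9 = 46.3991.

46.3991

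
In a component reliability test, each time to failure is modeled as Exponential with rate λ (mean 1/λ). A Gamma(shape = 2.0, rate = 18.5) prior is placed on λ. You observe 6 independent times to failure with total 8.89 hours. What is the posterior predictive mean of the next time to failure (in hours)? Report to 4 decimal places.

3.9129

With a Gamma(shape α, rate β) prior on the exponential rate λ, the posterior after n observations with total T = Σxᵢ is Gamma(α+n, β+T).
Posterior: Gamma(2.0+6, 18.5+8.89) = Gamma(8.0, 27.39).
The predictive distribution for the next observation is Lomax; its mean is β/(α−1) = 27.39/7.0 = 3.9129.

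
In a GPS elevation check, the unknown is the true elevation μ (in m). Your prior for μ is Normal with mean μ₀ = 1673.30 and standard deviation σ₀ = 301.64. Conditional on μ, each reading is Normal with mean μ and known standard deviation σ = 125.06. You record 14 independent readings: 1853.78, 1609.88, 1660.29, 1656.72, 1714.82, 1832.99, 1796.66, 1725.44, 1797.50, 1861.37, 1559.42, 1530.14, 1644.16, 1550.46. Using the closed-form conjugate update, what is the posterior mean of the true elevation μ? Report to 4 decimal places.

For Normal data with known variance σ², a Normal(μ₀, σ₀²) prior on μ is conjugate. Posterior precision = 1/σ₀² + n/σ²; posterior mean is the precision-weighted average of μ₀ and x̄.
Σxᵢ = 1853.78 + 1609.88 + 1660.29 + 1656.72 + 1714.82 + 1832.99 + 1796.66 + 1725.44 + 1797.50 + 1861.37 + 1559.42 + 1530.14 + 1644.16 + 1550.46 = 23793.63, so n·x̄ = 23793.63.
σ₀² = 301.64² = 90986.6896, σ² = 125.06² = 15640.0036; σ² + n·σ₀² = 15640.0036 + 14·90986.6896 = 1289453.658.
Posterior mean = (μ₀/σ₀² + n·x̄/σ²)/(1/σ₀² + n/σ²) = (σ²·μ₀ + σ₀²·n·x̄)/(σ² + n·σ₀²) = (15640.0036·1673.30 + 90986.6896·23793.63)/1289453.658 = 2191074045.291128/1289453.658 = 1699.2267.

1699.2267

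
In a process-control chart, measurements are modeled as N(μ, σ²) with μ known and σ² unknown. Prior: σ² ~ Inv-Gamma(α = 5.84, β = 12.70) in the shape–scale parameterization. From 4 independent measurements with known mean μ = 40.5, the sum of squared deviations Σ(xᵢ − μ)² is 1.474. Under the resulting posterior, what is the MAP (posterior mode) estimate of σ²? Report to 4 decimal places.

1.5200

With known mean μ and an Inverse-Gamma(α, β) prior on σ², the Normal likelihood is conjugate: posterior is Inv-Gamma(α + n/2, β + Σ(xᵢ−μ)²/2).
Posterior: Inv-Gamma(5.84 + 4/2, 12.70 + 1.474/2) = Inv-Gamma(7.84, 13.4370).
Mode = β/(α+1) = 13.4370/8.84 = 1.5200.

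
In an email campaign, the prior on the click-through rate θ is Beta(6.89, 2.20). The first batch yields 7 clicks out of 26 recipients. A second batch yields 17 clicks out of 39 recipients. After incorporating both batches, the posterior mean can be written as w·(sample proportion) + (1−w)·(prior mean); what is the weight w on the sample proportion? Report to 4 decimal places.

The Beta prior is conjugate to a Binomial/Bernoulli likelihood; the update adds successes to α and failures to β.
Total number of recipients: n = 26 + 39 = 65.
Posterior mean = (α₀+k)/(α₀+β₀+n) = [n/(α₀+β₀+n)]·(k/n) + [(α₀+β₀)/(α₀+β₀+n)]·α₀/(α₀+β₀), so only n and the prior enter the weight.
The weight on the data is w = n/(α₀+β₀+n) = 65/(6.89+2.20+65) = 65/74.09 = 0.8773.

0.8773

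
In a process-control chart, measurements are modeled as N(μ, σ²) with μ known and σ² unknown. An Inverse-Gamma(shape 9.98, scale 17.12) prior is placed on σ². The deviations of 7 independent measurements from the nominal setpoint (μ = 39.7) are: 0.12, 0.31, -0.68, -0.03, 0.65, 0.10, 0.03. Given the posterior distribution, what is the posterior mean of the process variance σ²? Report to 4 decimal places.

With known mean μ and an Inverse-Gamma(α, β) prior on σ², the Normal likelihood is conjugate: posterior is Inv-Gamma(α + n/2, β + Σ(xᵢ−μ)²/2).
Σ(xᵢ−μ)² = (0.12)² + (0.31)² + (-0.68)² + (-0.03)² + (0.65)² + (0.10)² + (0.03)² = 1.0072.
Posterior: Inv-Gamma(9.98 + 7/2, 17.12 + 1.0072/2) = Inv-Gamma(13.48, 17.62360).
E[σ²|data] = β/(α−1) = 17.62360/12.48 = 1.4121.

1.4121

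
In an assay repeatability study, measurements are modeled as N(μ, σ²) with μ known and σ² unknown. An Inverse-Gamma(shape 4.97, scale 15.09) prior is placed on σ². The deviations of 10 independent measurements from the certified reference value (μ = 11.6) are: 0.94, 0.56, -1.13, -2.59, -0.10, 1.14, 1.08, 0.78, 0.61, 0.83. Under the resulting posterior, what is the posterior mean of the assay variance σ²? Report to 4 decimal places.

2.4252

With known mean μ and an Inverse-Gamma(α, β) prior on σ², the Normal likelihood is conjugate: posterior is Inv-Gamma(α + n/2, β + Σ(xᵢ−μ)²/2).
Σ(xᵢ−μ)² = (0.94)² + (0.56)² + (-1.13)² + (-2.59)² + (-0.10)² + (1.14)² + (1.08)² + (0.78)² + (0.61)² + (0.83)² = 13.3276.
Posterior: Inv-Gamma(4.97 + 10/2, 15.09 + 13.3276/2) = Inv-Gamma(9.97, 21.75380).
E[σ²|data] = β/(α−1) = 21.75380/8.97 = 2.4252.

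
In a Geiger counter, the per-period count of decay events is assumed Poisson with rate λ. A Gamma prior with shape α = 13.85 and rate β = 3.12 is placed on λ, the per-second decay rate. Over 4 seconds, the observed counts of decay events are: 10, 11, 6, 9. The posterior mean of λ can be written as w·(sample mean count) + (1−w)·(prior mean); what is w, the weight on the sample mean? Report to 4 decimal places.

0.5618

With a Gamma(shape α, rate β) prior, the Poisson likelihood is conjugate: the posterior is Gamma(α + ΣXᵢ, β + n).
Posterior mean = (α₀+S)/(β₀+n) = [n/(β₀+n)]·(S/n) + [β₀/(β₀+n)]·(α₀/β₀), so only n and β₀ enter the weight.
Weight on data w = n/(β₀+n) = 4/(3.12+4) = 4/7.12 = 0.5618.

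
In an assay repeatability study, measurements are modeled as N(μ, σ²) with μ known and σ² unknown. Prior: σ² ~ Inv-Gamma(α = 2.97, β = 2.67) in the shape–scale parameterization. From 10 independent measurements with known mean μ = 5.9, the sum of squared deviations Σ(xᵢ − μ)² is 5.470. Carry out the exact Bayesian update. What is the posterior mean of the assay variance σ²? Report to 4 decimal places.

With known mean μ and an Inverse-Gamma(α, β) prior on σ², the Normal likelihood is conjugate: posterior is Inv-Gamma(α + n/2, β + Σ(xᵢ−μ)²/2).
Posterior: Inv-Gamma(2.97 + 10/2, 2.67 + 5.470/2) = Inv-Gamma(7.97, 5.4050).
E[σ²|data] = β/(α−1) = 5.4050/6.97 = 0.7755.

0.7755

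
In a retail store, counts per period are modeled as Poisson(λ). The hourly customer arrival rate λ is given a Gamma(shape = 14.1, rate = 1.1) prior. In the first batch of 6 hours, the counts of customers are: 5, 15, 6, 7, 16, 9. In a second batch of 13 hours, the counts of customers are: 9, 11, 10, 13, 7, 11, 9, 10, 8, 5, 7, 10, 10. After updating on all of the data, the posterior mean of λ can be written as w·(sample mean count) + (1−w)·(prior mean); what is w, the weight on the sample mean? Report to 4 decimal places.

With a Gamma(shape α, rate β) prior, the Poisson likelihood is conjugate: the posterior is Gamma(α + ΣXᵢ, β + n).
Total number of hours: n = 6 + 13 = 19.
Posterior mean = (α₀+S)/(β₀+n) = [n/(β₀+n)]·(S/n) + [β₀/(β₀+n)]·(α₀/β₀), so only n and β₀ enter the weight.
Weight on data w = n/(β₀+n) = 19/(1.1+19) = 19/20.1 = 0.9453.

0.9453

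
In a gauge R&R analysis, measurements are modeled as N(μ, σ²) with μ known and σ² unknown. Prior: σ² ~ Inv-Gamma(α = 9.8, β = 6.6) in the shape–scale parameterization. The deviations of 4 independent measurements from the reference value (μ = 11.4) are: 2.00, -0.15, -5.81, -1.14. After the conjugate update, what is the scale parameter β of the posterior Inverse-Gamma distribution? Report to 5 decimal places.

With known mean μ and an Inverse-Gamma(α, β) prior on σ², the Normal likelihood is conjugate: posterior is Inv-Gamma(α + n/2, β + Σ(xᵢ−μ)²/2).
Σ(xᵢ−μ)² = (2.00)² + (-0.15)² + (-5.81)² + (-1.14)² = 39.0782.
Posterior: Inv-Gamma(9.8 + 4/2, 6.6 + 39.0782/2) = Inv-Gamma(11.80, 26.13910).
Posterior β = 26.13910.

26.13910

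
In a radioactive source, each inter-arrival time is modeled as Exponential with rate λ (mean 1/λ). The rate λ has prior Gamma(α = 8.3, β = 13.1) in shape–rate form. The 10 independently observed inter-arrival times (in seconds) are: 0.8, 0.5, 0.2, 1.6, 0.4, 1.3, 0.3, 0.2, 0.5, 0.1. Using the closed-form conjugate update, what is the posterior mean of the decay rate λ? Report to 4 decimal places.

With a Gamma(shape α, rate β) prior on the exponential rate λ, the posterior after n observations with total T = Σxᵢ is Gamma(α+n, β+T).
Sum of observations T = 5.9 seconds; n = 10.
Posterior: Gamma(8.3+10, 13.1+5.9) = Gamma(18.3, 19.0).
Posterior mean of λ = α/β = 18.3/19.0 = 0.9632.

0.9632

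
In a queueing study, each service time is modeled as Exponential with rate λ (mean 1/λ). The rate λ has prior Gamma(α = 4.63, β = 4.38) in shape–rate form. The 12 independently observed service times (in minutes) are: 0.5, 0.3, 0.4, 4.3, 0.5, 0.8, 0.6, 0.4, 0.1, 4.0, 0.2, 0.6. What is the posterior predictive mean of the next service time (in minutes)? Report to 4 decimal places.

1.0928

With a Gamma(shape α, rate β) prior on the exponential rate λ, the posterior after n observations with total T = Σxᵢ is Gamma(α+n, β+T).
Sum of observations T = 12.7 minutes; n = 12.
Posterior: Gamma(4.63+12, 4.38+12.7) = Gamma(16.63, 17.08).
The predictive distribution for the next observation is Lomax; its mean is β/(α−1) = 17.08/15.63 = 1.0928.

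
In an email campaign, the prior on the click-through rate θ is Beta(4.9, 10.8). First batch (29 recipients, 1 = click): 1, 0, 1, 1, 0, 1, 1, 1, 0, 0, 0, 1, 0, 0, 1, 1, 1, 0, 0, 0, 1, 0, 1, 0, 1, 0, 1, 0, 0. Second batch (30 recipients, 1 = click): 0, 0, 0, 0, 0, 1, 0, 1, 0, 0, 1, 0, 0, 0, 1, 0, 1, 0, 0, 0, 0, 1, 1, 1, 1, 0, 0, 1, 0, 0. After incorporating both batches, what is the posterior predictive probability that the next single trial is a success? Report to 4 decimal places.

The Beta prior is conjugate to a Binomial/Bernoulli likelihood; the update adds successes to α and failures to β.
After batch 1: Beta(4.9+14, 10.8+15) = Beta(18.9, 25.8).
After batch 2: Beta(18.9+10, 25.8+20) = Beta(28.9, 45.8).
For a single future Bernoulli trial, P(success | data) = α/(α+β) = 0.3869.

0.3869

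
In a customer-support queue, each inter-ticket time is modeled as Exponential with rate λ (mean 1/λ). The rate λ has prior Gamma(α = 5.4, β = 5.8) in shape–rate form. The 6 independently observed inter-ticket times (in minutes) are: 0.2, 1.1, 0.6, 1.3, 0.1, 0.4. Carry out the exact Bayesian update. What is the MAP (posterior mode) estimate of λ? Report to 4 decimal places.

With a Gamma(shape α, rate β) prior on the exponential rate λ, the posterior after n observations with total T = Σxᵢ is Gamma(α+n, β+T).
Sum of observations T = 3.7 minutes; n = 6.
Posterior: Gamma(5.4+6, 5.8+3.7) = Gamma(11.4, 9.5).
Mode = (α−1)/β = 1.0947.

1.0947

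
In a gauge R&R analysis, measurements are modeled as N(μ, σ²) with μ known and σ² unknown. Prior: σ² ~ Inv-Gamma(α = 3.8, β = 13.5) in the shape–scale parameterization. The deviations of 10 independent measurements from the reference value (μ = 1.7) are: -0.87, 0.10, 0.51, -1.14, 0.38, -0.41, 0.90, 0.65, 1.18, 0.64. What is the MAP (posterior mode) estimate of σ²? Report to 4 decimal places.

1.6670

With known mean μ and an Inverse-Gamma(α, β) prior on σ², the Normal likelihood is conjugate: posterior is Inv-Gamma(α + n/2, β + Σ(xᵢ−μ)²/2).
Σ(xᵢ−μ)² = (-0.87)² + (0.10)² + (0.51)² + (-1.14)² + (0.38)² + (-0.41)² + (0.90)² + (0.65)² + (1.18)² + (0.64)² = 5.6736.
Posterior: Inv-Gamma(3.8 + 10/2, 13.5 + 5.6736/2) = Inv-Gamma(8.80, 16.33680).
Mode = β/(α+1) = 16.33680/9.80 = 1.6670.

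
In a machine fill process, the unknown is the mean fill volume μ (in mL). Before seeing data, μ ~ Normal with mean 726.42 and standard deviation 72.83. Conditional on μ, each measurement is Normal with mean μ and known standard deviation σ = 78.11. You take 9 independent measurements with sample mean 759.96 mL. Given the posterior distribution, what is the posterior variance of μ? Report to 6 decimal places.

601.085830

For Normal data with known variance σ², a Normal(μ₀, σ₀²) prior on μ is conjugate. Posterior precision = 1/σ₀² + n/σ²; posterior mean is the precision-weighted average of μ₀ and x̄.
σ₀² = 72.83² = 5304.2089, σ² = 78.11² = 6101.1721; σ² + n·σ₀² = 6101.1721 + 9·5304.2089 = 53839.0522.
Posterior precision = 1/σ₀² + n/σ² = 1/5304.2089 + 9/6101.1721 = (σ² + n·σ₀²)/(σ₀²σ²) = 53839.0522/(5304.2089·6101.1721); posterior variance σₙ² = σ₀²σ²/(σ² + n·σ₀²) = 5304.2089·6101.1721/53839.0522 = 601.085830.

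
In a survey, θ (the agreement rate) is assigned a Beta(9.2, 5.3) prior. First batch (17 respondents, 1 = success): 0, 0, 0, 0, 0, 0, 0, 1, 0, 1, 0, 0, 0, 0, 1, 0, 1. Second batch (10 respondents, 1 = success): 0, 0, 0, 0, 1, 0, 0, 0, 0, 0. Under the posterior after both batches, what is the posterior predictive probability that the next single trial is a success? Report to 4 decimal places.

0.3422

The Beta prior is conjugate to a Binomial/Bernoulli likelihood; the update adds successes to α and failures to β.
After batch 1: Beta(9.2+4, 5.3+13) = Beta(13.2, 18.3).
After batch 2: Beta(13.2+1, 18.3+9) = Beta(14.2, 27.3).
For a single future Bernoulli trial, P(success | data) = α/(α+β) = 0.3422.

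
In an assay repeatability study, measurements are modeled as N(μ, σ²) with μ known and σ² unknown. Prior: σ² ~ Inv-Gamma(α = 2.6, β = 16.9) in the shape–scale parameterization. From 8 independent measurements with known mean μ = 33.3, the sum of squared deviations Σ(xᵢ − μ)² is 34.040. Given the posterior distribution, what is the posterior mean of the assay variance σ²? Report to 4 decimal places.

6.0571

With known mean μ and an Inverse-Gamma(α, β) prior on σ², the Normal likelihood is conjugate: posterior is Inv-Gamma(α + n/2, β + Σ(xᵢ−μ)²/2).
Posterior: Inv-Gamma(2.6 + 8/2, 16.9 + 34.040/2) = Inv-Gamma(6.60, 33.9200).
E[σ²|data] = β/(α−1) = 33.9200/5.60 = 6.0571.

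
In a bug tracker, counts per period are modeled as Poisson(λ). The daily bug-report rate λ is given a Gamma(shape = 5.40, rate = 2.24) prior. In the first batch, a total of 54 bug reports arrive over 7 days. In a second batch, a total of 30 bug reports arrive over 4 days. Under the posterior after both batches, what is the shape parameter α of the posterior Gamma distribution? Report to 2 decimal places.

With a Gamma(shape α, rate β) prior, the Poisson likelihood is conjugate: the posterior is Gamma(α + ΣXᵢ, β + n).
After batch 1: Gamma(α+S, β+n) = Gamma(5.40+54, 2.24+7) = Gamma(59.40, 9.24).
After batch 2: Gamma(α+S, β+n) = Gamma(59.40+30, 9.24+4) = Gamma(89.40, 13.24).
Posterior α = 89.40.

89.40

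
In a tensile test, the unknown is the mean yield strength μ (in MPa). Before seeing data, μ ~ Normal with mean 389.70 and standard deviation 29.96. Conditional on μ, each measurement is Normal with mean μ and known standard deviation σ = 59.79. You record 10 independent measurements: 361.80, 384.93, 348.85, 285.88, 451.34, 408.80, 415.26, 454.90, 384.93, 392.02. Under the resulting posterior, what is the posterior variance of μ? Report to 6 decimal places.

255.662621

For Normal data with known variance σ², a Normal(μ₀, σ₀²) prior on μ is conjugate. Posterior precision = 1/σ₀² + n/σ²; posterior mean is the precision-weighted average of μ₀ and x̄.
σ₀² = 29.96² = 897.6016, σ² = 59.79² = 3574.8441; σ² + n·σ₀² = 3574.8441 + 10·897.6016 = 12550.8601.
Posterior precision = 1/σ₀² + n/σ² = 1/897.6016 + 10/3574.8441 = (σ² + n·σ₀²)/(σ₀²σ²) = 12550.8601/(897.6016·3574.8441); posterior variance σₙ² = σ₀²σ²/(σ² + n·σ₀²) = 897.6016·3574.8441/12550.8601 = 255.662621.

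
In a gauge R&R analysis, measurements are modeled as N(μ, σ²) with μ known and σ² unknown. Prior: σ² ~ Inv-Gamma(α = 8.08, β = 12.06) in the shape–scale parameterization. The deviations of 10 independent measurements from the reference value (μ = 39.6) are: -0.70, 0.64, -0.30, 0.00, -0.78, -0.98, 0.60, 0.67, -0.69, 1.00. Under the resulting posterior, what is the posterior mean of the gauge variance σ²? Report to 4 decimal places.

1.1988

With known mean μ and an Inverse-Gamma(α, β) prior on σ², the Normal likelihood is conjugate: posterior is Inv-Gamma(α + n/2, β + Σ(xᵢ−μ)²/2).
Σ(xᵢ−μ)² = (-0.70)² + (0.64)² + (-0.30)² + (0.00)² + (-0.78)² + (-0.98)² + (0.60)² + (0.67)² + (-0.69)² + (1.00)² = 4.8434.
Posterior: Inv-Gamma(8.08 + 10/2, 12.06 + 4.8434/2) = Inv-Gamma(13.08, 14.48170).
E[σ²|data] = β/(α−1) = 14.48170/12.08 = 1.1988.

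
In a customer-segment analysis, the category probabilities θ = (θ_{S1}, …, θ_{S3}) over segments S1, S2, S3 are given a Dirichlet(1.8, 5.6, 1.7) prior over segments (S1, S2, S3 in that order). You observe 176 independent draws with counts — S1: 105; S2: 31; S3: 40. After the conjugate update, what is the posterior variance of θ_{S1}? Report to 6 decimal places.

The Dirichlet prior is conjugate to the Multinomial likelihood: each posterior αⱼ = prior αⱼ + observed count nⱼ.
Posterior concentration: (106.8, 36.6, 41.7), total = 185.1.
Var[θ_j] = α_j(Σα−α_j)/((Σα)²(Σα+1)) = 106.8·78.3/(185.1²·186.1) = 0.001312.

0.001312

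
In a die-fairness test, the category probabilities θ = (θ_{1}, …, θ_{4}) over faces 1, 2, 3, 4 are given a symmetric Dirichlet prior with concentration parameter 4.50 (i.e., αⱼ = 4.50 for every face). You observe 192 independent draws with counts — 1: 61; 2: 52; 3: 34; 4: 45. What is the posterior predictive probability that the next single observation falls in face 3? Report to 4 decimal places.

0.1833

The Dirichlet prior is conjugate to the Multinomial likelihood: each posterior αⱼ = prior αⱼ + observed count nⱼ.
Posterior concentration: (65.50, 56.50, 38.50, 49.50), total = 210.00.
P(next = 3 | data) = α_{3}/Σα = 0.1833.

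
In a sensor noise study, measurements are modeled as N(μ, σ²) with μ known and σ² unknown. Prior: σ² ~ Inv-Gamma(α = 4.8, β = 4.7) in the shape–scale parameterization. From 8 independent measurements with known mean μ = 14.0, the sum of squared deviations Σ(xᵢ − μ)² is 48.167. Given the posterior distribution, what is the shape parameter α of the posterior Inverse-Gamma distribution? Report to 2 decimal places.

With known mean μ and an Inverse-Gamma(α, β) prior on σ², the Normal likelihood is conjugate: posterior is Inv-Gamma(α + n/2, β + Σ(xᵢ−μ)²/2).
Posterior: Inv-Gamma(4.8 + 8/2, 4.7 + 48.167/2) = Inv-Gamma(8.80, 28.7835).
Posterior α = 8.80.

8.80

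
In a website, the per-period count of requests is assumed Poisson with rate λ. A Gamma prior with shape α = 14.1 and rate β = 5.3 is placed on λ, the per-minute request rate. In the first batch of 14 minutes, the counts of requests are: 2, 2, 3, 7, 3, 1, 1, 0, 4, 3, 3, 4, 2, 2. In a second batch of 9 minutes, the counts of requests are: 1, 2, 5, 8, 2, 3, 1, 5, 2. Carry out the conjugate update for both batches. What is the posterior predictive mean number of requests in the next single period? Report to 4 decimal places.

2.8304

With a Gamma(shape α, rate β) prior, the Poisson likelihood is conjugate: the posterior is Gamma(α + ΣXᵢ, β + n).
Batch 1: sum of counts S = 37 over n = 14 minutes.
After batch 1: Gamma(α+S, β+n) = Gamma(14.1+37, 5.3+14) = Gamma(51.1, 19.3).
Batch 2: sum of counts S = 29 over n = 9 minutes.
After batch 2: Gamma(α+S, β+n) = Gamma(51.1+29, 19.3+9) = Gamma(80.1, 28.3).
The predictive distribution for one future period is NegBinom with mean α/β = 2.8304.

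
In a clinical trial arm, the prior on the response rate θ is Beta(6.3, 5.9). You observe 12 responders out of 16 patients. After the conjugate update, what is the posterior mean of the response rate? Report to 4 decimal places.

0.6489

The Beta prior is conjugate to a Binomial/Bernoulli likelihood; the update adds successes to α and failures to β.
Posterior: Beta(α+k, β+n−k) = Beta(6.3+12, 5.9+4) = Beta(18.3, 9.9).
Posterior mean = α/(α+β) = 18.3/28.2 = 0.6489.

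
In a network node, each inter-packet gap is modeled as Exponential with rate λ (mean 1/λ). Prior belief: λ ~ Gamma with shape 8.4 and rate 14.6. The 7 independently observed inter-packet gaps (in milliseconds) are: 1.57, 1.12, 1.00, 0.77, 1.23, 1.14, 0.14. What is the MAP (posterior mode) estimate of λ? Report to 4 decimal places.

0.6676

With a Gamma(shape α, rate β) prior on the exponential rate λ, the posterior after n observations with total T = Σxᵢ is Gamma(α+n, β+T).
Sum of observations T = 6.97 milliseconds; n = 7.
Posterior: Gamma(8.4+7, 14.6+6.97) = Gamma(15.4, 21.57).
Mode = (α−1)/β = 0.6676.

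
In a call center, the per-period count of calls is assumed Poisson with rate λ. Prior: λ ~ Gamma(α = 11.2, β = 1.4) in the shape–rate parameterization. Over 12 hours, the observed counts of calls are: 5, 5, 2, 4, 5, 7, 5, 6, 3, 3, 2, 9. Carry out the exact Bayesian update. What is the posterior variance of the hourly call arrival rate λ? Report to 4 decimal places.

With a Gamma(shape α, rate β) prior, the Poisson likelihood is conjugate: the posterior is Gamma(α + ΣXᵢ, β + n).
Sum of counts S = 56 over n = 12 hours.
Posterior: Gamma(α+S, β+n) = Gamma(11.2+56, 1.4+12) = Gamma(67.2, 13.4).
Var = α/β² = 67.2/13.4² = 0.3742.

0.3742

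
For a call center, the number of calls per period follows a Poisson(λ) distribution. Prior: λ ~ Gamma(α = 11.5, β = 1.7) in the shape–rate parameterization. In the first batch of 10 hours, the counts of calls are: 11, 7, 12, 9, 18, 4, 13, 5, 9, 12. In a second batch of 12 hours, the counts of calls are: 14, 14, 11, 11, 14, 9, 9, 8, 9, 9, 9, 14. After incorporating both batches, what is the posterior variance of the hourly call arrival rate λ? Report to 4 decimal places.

0.4317

With a Gamma(shape α, rate β) prior, the Poisson likelihood is conjugate: the posterior is Gamma(α + ΣXᵢ, β + n).
Batch 1: sum of counts S = 100 over n = 10 hours.
After batch 1: Gamma(α+S, β+n) = Gamma(11.5+100, 1.7+10) = Gamma(111.5, 11.7).
Batch 2: sum of counts S = 131 over n = 12 hours.
After batch 2: Gamma(α+S, β+n) = Gamma(111.5+131, 11.7+12) = Gamma(242.5, 23.7).
Var = α/β² = 242.5/23.7² = 0.4317.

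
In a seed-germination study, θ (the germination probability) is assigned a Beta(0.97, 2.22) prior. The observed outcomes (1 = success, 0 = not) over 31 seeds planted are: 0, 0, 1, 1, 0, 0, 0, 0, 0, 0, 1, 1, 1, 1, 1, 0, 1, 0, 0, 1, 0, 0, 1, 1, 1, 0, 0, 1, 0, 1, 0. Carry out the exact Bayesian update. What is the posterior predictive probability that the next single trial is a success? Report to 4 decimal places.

0.4378

The Beta prior is conjugate to a Binomial/Bernoulli likelihood; the update adds successes to α and failures to β.
Posterior: Beta(α+k, β+n−k) = Beta(0.97+14, 2.22+17) = Beta(14.97, 19.22).
For a single future Bernoulli trial, P(success | data) = α/(α+β) = 0.4378.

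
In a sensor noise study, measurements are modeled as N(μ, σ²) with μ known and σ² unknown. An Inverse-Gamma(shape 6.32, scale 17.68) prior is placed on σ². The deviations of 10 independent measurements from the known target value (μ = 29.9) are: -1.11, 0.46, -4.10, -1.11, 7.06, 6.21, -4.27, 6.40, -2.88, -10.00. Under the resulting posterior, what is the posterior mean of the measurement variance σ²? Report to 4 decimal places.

With known mean μ and an Inverse-Gamma(α, β) prior on σ², the Normal likelihood is conjugate: posterior is Inv-Gamma(α + n/2, β + Σ(xᵢ−μ)²/2).
Σ(xᵢ−μ)² = (-1.11)² + (0.46)² + (-4.10)² + (-1.11)² + (7.06)² + (6.21)² + (-4.27)² + (6.40)² + (-2.88)² + (-10.00)² = 275.3808.
Posterior: Inv-Gamma(6.32 + 10/2, 17.68 + 275.3808/2) = Inv-Gamma(11.32, 155.37040).
E[σ²|data] = β/(α−1) = 155.37040/10.32 = 15.0553.

15.0553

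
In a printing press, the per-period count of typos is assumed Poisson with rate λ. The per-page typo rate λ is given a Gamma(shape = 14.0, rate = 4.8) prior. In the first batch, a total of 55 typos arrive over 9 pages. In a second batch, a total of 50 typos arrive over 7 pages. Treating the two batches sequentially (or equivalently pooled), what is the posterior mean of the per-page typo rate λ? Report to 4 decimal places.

With a Gamma(shape α, rate β) prior, the Poisson likelihood is conjugate: the posterior is Gamma(α + ΣXᵢ, β + n).
After batch 1: Gamma(α+S, β+n) = Gamma(14.0+55, 4.8+9) = Gamma(69.0, 13.8).
After batch 2: Gamma(α+S, β+n) = Gamma(69.0+50, 13.8+7) = Gamma(119.0, 20.8).
Posterior mean = α/β = 119.0/20.8 = 5.7212.

5.7212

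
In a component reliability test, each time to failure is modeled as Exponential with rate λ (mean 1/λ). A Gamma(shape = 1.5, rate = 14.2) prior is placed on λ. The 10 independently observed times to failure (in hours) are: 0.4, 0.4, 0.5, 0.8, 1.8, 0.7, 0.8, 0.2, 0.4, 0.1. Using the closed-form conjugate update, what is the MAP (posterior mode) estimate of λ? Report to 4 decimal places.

0.5172

With a Gamma(shape α, rate β) prior on the exponential rate λ, the posterior after n observations with total T = Σxᵢ is Gamma(α+n, β+T).
Sum of observations T = 6.1 hours; n = 10.
Posterior: Gamma(1.5+10, 14.2+6.1) = Gamma(11.5, 20.3).
Mode = (α−1)/β = 0.5172.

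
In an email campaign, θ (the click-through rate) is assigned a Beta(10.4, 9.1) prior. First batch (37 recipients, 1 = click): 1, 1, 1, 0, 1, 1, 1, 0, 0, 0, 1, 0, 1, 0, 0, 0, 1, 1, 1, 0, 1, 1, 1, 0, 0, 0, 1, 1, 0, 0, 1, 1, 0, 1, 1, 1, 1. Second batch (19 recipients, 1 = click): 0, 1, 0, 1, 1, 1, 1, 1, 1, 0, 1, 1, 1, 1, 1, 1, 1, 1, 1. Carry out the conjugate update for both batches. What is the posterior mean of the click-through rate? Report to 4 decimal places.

The Beta prior is conjugate to a Binomial/Bernoulli likelihood; the update adds successes to α and failures to β.
After batch 1: Beta(10.4+22, 9.1+15) = Beta(32.4, 24.1).
After batch 2: Beta(32.4+16, 24.1+3) = Beta(48.4, 27.1).
Posterior mean = α/(α+β) = 48.4/75.5 = 0.6411.

0.6411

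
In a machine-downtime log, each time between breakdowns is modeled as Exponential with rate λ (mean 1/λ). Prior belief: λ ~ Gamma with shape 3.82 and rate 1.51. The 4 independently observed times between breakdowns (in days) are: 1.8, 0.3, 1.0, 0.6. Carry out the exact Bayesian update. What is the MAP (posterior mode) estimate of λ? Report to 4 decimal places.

1.3090

With a Gamma(shape α, rate β) prior on the exponential rate λ, the posterior after n observations with total T = Σxᵢ is Gamma(α+n, β+T).
Sum of observations T = 3.7 days; n = 4.
Posterior: Gamma(3.82+4, 1.51+3.7) = Gamma(7.82, 5.21).
Mode = (α−1)/β = 1.3090.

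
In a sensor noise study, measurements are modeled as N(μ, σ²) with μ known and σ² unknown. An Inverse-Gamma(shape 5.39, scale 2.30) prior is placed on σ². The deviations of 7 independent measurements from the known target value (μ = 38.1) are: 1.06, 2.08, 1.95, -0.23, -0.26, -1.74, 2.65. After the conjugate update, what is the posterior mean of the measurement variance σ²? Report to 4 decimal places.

1.5224

With known mean μ and an Inverse-Gamma(α, β) prior on σ², the Normal likelihood is conjugate: posterior is Inv-Gamma(α + n/2, β + Σ(xᵢ−μ)²/2).
Σ(xᵢ−μ)² = (1.06)² + (2.08)² + (1.95)² + (-0.23)² + (-0.26)² + (-1.74)² + (2.65)² = 19.4231.
Posterior: Inv-Gamma(5.39 + 7/2, 2.30 + 19.4231/2) = Inv-Gamma(8.89, 12.01155).
E[σ²|data] = β/(α−1) = 12.01155/7.89 = 1.5224.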